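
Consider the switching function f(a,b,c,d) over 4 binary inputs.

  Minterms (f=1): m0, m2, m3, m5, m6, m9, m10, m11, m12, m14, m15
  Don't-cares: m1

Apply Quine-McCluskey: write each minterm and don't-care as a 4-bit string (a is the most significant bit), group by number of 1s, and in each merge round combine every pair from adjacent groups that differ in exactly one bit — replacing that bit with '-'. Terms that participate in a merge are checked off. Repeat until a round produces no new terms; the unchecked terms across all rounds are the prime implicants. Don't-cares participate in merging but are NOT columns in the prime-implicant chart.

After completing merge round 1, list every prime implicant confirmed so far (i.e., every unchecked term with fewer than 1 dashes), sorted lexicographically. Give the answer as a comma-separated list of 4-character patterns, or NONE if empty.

size-2^0 implicants → 0000(✓)  0001(✓)  0010(✓)  0011(✓)  0101(✓)  0110(✓)  1001(✓)  1010(✓)  1011(✓)  1100(✓)  1110(✓)  1111(✓)
size-2^1 implicants → -001(✓)  -010(✓)  -011(✓)  -110(✓)  0-01  0-10(✓)  00-0(✓)  00-1(✓)  000-(✓)  001-(✓)  1-10(✓)  1-11(✓)  10-1(✓)  101-(✓)  11-0  111-(✓)
size-2^2 implicants → --10  -0-1  -01-  00--  1-1-
Unchecked terms (primes): --10, -0-1, -01-, 0-01, 00--, 1-1-, 11-0

NONE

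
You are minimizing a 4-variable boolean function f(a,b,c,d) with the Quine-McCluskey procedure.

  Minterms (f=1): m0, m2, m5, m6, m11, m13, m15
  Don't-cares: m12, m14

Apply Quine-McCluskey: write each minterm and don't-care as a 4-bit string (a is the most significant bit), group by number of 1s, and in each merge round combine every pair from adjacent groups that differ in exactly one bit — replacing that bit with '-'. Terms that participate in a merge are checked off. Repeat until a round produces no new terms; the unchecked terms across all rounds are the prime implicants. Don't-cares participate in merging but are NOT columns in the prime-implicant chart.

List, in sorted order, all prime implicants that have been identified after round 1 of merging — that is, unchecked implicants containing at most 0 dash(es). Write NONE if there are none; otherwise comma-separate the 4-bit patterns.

[col 0] 0000*, 0010*, 0101*, 0110*, 1011*, 1100*, 1101*, 1110*, 1111*
[col 1] -101, -110, 0-10, 00-0, 1-11, 11-0*, 11-1*, 110-*, 111-*
[col 2] 11--
Prime implicants: -101, -110, 0-10, 00-0, 1-11, 11--

NONE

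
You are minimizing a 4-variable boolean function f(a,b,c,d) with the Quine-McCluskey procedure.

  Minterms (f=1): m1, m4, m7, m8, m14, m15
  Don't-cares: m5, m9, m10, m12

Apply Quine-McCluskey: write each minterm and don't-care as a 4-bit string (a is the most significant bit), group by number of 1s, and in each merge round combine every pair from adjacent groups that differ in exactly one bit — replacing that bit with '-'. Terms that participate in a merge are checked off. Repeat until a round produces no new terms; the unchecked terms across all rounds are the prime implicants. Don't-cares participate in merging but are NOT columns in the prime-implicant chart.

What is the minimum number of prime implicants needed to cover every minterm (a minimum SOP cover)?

4

[col 0] 0001*, 0100*, 0101*, 0111*, 1000*, 1001*, 1010*, 1100*, 1110*, 1111*
[col 1] -001, -100, -111, 0-01, 01-1, 010-, 1-00*, 1-10*, 10-0*, 100-, 11-0*, 111-
[col 2] 1--0
Prime implicants: -001, -100, -111, 0-01, 01-1, 010-, 1--0, 100-, 111-
PI chart (minterm → PIs covering it):
  1 | -001,0-01
  4 | -100,010-
  7 | -111,01-1
  8 | 1--0,100-
  14 | 1--0,111-
  15 | -111,111-
(no essential prime implicants)
Petrick residual → -001, -100, -111, 1--0
Minimum SOP uses 4 PIs: b'c'd + bc'd' + bcd + ad'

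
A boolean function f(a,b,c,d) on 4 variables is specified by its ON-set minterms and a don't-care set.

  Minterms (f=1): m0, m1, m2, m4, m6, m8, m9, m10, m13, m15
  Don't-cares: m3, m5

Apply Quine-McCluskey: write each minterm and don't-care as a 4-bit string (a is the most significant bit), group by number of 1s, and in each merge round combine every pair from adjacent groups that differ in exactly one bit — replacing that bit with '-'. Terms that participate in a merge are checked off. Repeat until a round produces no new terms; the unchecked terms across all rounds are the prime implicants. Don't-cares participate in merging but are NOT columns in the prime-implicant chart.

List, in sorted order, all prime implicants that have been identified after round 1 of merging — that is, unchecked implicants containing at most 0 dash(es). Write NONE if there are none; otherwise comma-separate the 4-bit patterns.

NONE

[col 0] 0000*, 0001*, 0010*, 0011*, 0100*, 0101*, 0110*, 1000*, 1001*, 1010*, 1101*, 1111*
[col 1] -000*, -001*, -010*, -101*, 0-00*, 0-01*, 0-10*, 00-0*, 00-1*, 000-*, 001-*, 01-0*, 010-*, 1-01*, 10-0*, 100-*, 11-1
[col 2] --01, -0-0, -00-, 0--0, 0-0-, 00--
Prime implicants: --01, -0-0, -00-, 0--0, 0-0-, 00--, 11-1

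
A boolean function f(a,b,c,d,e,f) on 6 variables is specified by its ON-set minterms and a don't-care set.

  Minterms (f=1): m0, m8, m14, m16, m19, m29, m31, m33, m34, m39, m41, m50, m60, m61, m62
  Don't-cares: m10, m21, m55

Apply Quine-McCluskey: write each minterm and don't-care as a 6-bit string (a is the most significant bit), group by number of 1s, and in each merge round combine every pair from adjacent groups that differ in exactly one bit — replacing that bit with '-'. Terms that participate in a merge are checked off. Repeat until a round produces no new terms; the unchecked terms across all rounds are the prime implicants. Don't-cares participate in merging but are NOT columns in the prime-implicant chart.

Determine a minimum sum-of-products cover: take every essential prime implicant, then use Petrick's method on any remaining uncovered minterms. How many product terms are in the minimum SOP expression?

[col 0] 000000*, 001000*, 001010*, 001110*, 010000*, 010011, 010101*, 011101*, 011111*, 100001*, 100010*, 100111*, 101001*, 110010*, 110111*, 111100*, 111101*, 111110*
[col 1] -11101, 0-0000, 00-000, 001-10, 0010-0, 01-101, 0111-1, 1-0010, 1-0111, 10-001, 1111-0, 11110-
Prime implicants: -11101, 0-0000, 00-000, 001-10, 0010-0, 01-101, 010011, 0111-1, 1-0010, 1-0111, 10-001, 1111-0, 11110-
PI chart (minterm → PIs covering it):
  0 | 0-0000,00-000
  8 | 00-000,0010-0
  14 | 001-10  (sole → essential)
  16 | 0-0000  (sole → essential)
  19 | 010011  (sole → essential)
  29 | -11101,01-101,0111-1
  31 | 0111-1  (sole → essential)
  33 | 10-001  (sole → essential)
  34 | 1-0010  (sole → essential)
  39 | 1-0111  (sole → essential)
  41 | 10-001  (sole → essential)
  50 | 1-0010  (sole → essential)
  60 | 1111-0,11110-
  61 | -11101,11110-
  62 | 1111-0  (sole → essential)
Essential prime implicants: 0-0000, 001-10, 010011, 0111-1, 1-0010, 1-0111, 10-001, 1111-0
Petrick residual → -11101, 00-000
Minimum SOP uses 10 PIs: bcde'f + a'c'd'e'f' + a'b'd'e'f' + a'b'cef' + a'bc'd'ef + a'bcdf + ac'd'ef' + ac'def + ab'd'e'f + abcdf'

10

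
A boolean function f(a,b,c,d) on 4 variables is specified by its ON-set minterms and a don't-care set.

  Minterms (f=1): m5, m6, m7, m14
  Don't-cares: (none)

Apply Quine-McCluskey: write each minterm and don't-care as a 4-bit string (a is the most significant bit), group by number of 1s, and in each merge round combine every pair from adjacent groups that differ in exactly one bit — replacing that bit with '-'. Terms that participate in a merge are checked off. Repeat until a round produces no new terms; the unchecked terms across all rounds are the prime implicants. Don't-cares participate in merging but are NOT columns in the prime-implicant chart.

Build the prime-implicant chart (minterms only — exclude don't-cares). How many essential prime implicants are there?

[col 0] 0101*, 0110*, 0111*, 1110*
[col 1] -110, 01-1, 011-
Prime implicants: -110, 01-1, 011-
PI chart (minterm → PIs covering it):
  5 | 01-1  (sole → essential)
  6 | -110,011-
  7 | 01-1,011-
  14 | -110  (sole → essential)
Essential prime implicants: -110, 01-1

2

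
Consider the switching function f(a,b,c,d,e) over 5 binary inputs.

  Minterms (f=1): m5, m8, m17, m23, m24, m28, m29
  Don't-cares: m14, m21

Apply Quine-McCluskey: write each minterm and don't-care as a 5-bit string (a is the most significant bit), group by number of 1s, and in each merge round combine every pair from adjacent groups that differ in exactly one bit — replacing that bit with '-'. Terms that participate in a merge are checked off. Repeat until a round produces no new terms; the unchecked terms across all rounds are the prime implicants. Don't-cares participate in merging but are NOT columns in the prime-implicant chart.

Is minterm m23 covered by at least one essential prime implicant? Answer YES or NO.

YES

Round 0: 00101✓ 01000✓ 01110 10001✓ 10101✓ 10111✓ 11000✓ 11100✓ 11101✓
Round 1: -0101 -1000 1-101 10-01 101-1 11-00 1110-
PIs = {-0101, -1000, 01110, 1-101, 10-01, 101-1, 11-00, 1110-}
Coverage chart:
  m5: -0101 ←essential
  m8: -1000 ←essential
  m17: 10-01 ←essential
  m23: 101-1 ←essential
  m24: -1000,11-00
  m28: 11-00,1110-
  m29: 1-101,1110-
Essential: -0101, -1000, 10-01, 101-1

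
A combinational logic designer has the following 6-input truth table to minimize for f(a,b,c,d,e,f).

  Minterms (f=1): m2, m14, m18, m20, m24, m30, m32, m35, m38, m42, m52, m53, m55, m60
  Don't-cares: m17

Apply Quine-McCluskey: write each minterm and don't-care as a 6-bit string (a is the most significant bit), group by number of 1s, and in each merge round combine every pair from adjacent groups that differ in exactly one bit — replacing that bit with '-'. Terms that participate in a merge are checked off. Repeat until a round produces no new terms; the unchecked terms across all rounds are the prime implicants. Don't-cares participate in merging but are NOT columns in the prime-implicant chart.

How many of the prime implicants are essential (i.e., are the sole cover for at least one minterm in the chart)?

10

Round 0: 000010✓ 001110✓ 010001 010010✓ 010100✓ 011000 011110✓ 100000 100011 100110 101010 110100✓ 110101✓ 110111✓ 111100✓
Round 1: -10100 0-0010 0-1110 11-100 1101-1 11010-
PIs = {-10100, 0-0010, 0-1110, 010001, 011000, 100000, 100011, 100110, 101010, 11-100, 1101-1, 11010-}
Coverage chart:
  m2: 0-0010 ←essential
  m14: 0-1110 ←essential
  m18: 0-0010 ←essential
  m20: -10100 ←essential
  m24: 011000 ←essential
  m30: 0-1110 ←essential
  m32: 100000 ←essential
  m35: 100011 ←essential
  m38: 100110 ←essential
  m42: 101010 ←essential
  m52: -10100,11-100,11010-
  m53: 1101-1,11010-
  m55: 1101-1 ←essential
  m60: 11-100 ←essential
Essential: -10100, 0-0010, 0-1110, 011000, 100000, 100011, 100110, 101010, 11-100, 1101-1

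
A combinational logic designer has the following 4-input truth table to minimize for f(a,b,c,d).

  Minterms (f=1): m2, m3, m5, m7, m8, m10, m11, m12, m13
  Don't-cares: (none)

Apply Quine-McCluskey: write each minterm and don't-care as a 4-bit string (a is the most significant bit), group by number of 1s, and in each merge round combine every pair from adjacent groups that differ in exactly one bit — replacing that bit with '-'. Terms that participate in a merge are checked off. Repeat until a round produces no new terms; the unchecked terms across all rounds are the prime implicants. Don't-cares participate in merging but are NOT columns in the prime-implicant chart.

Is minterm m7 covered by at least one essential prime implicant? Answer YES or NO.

NO

[col 0] 0010*, 0011*, 0101*, 0111*, 1000*, 1010*, 1011*, 1100*, 1101*
[col 1] -010*, -011*, -101, 0-11, 001-*, 01-1, 1-00, 10-0, 101-*, 110-
[col 2] -01-
Prime implicants: -01-, -101, 0-11, 01-1, 1-00, 10-0, 110-
PI chart (minterm → PIs covering it):
  2 | -01-  (sole → essential)
  3 | -01-,0-11
  5 | -101,01-1
  7 | 0-11,01-1
  8 | 1-00,10-0
  10 | -01-,10-0
  11 | -01-  (sole → essential)
  12 | 1-00,110-
  13 | -101,110-
Essential prime implicants: -01-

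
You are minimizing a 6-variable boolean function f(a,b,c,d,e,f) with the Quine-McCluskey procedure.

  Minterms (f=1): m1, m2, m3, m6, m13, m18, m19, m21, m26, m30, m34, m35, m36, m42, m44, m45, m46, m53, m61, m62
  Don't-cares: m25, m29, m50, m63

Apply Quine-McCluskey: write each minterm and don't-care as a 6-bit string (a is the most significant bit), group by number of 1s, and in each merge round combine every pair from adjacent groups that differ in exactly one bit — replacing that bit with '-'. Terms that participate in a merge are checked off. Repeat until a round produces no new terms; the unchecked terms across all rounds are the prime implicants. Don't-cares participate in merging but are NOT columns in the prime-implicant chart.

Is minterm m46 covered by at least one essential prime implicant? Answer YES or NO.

[col 0] 000001*, 000010*, 000011*, 000110*, 001101*, 010010*, 010011*, 010101*, 011001*, 011010*, 011101*, 011110*, 100010*, 100011*, 100100*, 101010*, 101100*, 101101*, 101110*, 110010*, 110101*, 111101*, 111110*, 111111*
[col 1] -00010*, -00011*, -01101*, -10010*, -10101*, -11101*, -11110, 0-0010*, 0-0011*, 0-1101*, 000-10, 0000-1, 00001-*, 01-010, 01-101*, 01001-*, 011-01, 011-10, 1-0010*, 1-1101*, 1-1110, 10-010, 10-100, 10001-*, 101-10, 1011-0, 10110-, 11-101*, 1111-1, 11111-
[col 2] --0010, --1101, -0001-, -1-101, 0-001-
Prime implicants: --0010, --1101, -0001-, -1-101, -11110, 0-001-, 000-10, 0000-1, 01-010, 011-01, 011-10, 1-1110, 10-010, 10-100, 101-10, 1011-0, 10110-, 1111-1, 11111-
PI chart (minterm → PIs covering it):
  1 | 0000-1  (sole → essential)
  2 | --0010,-0001-,0-001-,000-10
  3 | -0001-,0-001-,0000-1
  6 | 000-10  (sole → essential)
  13 | --1101  (sole → essential)
  18 | --0010,0-001-,01-010
  19 | 0-001-  (sole → essential)
  21 | -1-101  (sole → essential)
  26 | 01-010,011-10
  30 | -11110,011-10
  34 | --0010,-0001-,10-010
  35 | -0001-  (sole → essential)
  36 | 10-100  (sole → essential)
  42 | 10-010,101-10
  44 | 10-100,1011-0,10110-
  45 | --1101,10110-
  46 | 1-1110,101-10,1011-0
  53 | -1-101  (sole → essential)
  61 | --1101,-1-101,1111-1
  62 | -11110,1-1110,11111-
Essential prime implicants: --1101, -0001-, -1-101, 0-001-, 000-10, 0000-1, 10-100

NO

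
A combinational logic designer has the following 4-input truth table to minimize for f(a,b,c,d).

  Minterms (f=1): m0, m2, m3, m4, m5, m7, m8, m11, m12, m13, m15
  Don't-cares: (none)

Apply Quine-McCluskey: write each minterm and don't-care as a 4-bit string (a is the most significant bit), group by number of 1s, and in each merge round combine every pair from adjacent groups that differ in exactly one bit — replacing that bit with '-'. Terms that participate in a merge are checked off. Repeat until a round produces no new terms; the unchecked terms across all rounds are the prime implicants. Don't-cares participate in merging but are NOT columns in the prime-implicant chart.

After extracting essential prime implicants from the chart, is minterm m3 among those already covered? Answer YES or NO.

[col 0] 0000*, 0010*, 0011*, 0100*, 0101*, 0111*, 1000*, 1011*, 1100*, 1101*, 1111*
[col 1] -000*, -011*, -100*, -101*, -111*, 0-00*, 0-11*, 00-0, 001-, 01-1*, 010-*, 1-00*, 1-11*, 11-1*, 110-*
[col 2] --00, --11, -1-1, -10-
Prime implicants: --00, --11, -1-1, -10-, 00-0, 001-
PI chart (minterm → PIs covering it):
  0 | --00,00-0
  2 | 00-0,001-
  3 | --11,001-
  4 | --00,-10-
  5 | -1-1,-10-
  7 | --11,-1-1
  8 | --00  (sole → essential)
  11 | --11  (sole → essential)
  12 | --00,-10-
  13 | -1-1,-10-
  15 | --11,-1-1
Essential prime implicants: --00, --11

YES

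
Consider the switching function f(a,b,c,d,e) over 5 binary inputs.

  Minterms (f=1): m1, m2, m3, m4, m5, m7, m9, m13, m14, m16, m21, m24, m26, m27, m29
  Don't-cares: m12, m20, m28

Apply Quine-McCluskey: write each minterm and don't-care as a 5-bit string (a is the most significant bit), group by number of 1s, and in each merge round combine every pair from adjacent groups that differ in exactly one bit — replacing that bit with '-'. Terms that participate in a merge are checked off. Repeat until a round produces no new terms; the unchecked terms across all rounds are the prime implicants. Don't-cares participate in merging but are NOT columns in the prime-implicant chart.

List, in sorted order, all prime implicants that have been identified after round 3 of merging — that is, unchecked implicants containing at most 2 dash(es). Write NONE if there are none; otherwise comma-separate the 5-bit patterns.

0--01, 00--1, 0001-, 011-0, 1--00, 110-0, 1101-

Round 0: 00001✓ 00010✓ 00011✓ 00100✓ 00101✓ 00111✓ 01001✓ 01100✓ 01101✓ 01110✓ 10000✓ 10100✓ 10101✓ 11000✓ 11010✓ 11011✓ 11100✓ 11101✓
Round 1: -0100✓ -0101✓ -1100✓ -1101✓ 0-001✓ 0-100✓ 0-101✓ 00-01✓ 00-11✓ 000-1✓ 0001- 001-1✓ 0010-✓ 01-01✓ 011-0 0110-✓ 1-000✓ 1-100✓ 1-101✓ 10-00✓ 1010-✓ 11-00✓ 110-0 1101- 1110-✓
Round 2: --100✓ --101✓ -010-✓ -110-✓ 0--01 0-10-✓ 00--1 1--00 1-10-✓
Round 3: --10-
PIs = {--10-, 0--01, 00--1, 0001-, 011-0, 1--00, 110-0, 1101-}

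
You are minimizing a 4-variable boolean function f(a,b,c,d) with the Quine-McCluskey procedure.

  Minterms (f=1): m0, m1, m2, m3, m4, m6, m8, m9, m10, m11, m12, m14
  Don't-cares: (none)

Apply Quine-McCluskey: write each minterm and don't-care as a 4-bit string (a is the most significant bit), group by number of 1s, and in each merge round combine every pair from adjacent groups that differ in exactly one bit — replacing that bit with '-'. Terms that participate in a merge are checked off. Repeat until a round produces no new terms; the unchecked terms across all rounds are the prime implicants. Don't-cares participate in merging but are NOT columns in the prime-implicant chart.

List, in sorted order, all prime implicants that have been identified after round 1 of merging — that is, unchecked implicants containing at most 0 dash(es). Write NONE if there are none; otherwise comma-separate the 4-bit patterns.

NONE

size-2^0 implicants → 0000(✓)  0001(✓)  0010(✓)  0011(✓)  0100(✓)  0110(✓)  1000(✓)  1001(✓)  1010(✓)  1011(✓)  1100(✓)  1110(✓)
size-2^1 implicants → -000(✓)  -001(✓)  -010(✓)  -011(✓)  -100(✓)  -110(✓)  0-00(✓)  0-10(✓)  00-0(✓)  00-1(✓)  000-(✓)  001-(✓)  01-0(✓)  1-00(✓)  1-10(✓)  10-0(✓)  10-1(✓)  100-(✓)  101-(✓)  11-0(✓)
size-2^2 implicants → --00(✓)  --10(✓)  -0-0(✓)  -0-1(✓)  -00-(✓)  -01-(✓)  -1-0(✓)  0--0(✓)  00--(✓)  1--0(✓)  10--(✓)
size-2^3 implicants → ---0  -0--
Unchecked terms (primes): ---0, -0--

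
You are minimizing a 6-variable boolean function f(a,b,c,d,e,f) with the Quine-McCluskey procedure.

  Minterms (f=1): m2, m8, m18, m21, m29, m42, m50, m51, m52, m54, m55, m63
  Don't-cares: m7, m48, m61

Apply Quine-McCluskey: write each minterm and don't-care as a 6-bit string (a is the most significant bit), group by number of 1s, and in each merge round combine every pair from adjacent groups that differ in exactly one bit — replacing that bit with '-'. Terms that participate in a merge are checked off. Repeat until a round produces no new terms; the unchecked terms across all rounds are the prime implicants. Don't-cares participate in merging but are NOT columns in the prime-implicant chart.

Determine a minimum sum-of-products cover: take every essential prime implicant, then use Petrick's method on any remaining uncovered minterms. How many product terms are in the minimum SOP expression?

size-2^0 implicants → 000010(✓)  000111  001000  010010(✓)  010101(✓)  011101(✓)  101010  110000(✓)  110010(✓)  110011(✓)  110100(✓)  110110(✓)  110111(✓)  111101(✓)  111111(✓)
size-2^1 implicants → -10010  -11101  0-0010  01-101  11-111  110-00(✓)  110-10(✓)  110-11(✓)  1100-0(✓)  11001-(✓)  1101-0(✓)  11011-(✓)  1111-1
size-2^2 implicants → 110--0  110-1-
Unchecked terms (primes): -10010, -11101, 0-0010, 000111, 001000, 01-101, 101010, 11-111, 110--0, 110-1-, 1111-1
Minterm coverage:
  m2 ⊆ 0-0010 [E]
  m8 ⊆ 001000 [E]
  m18 ⊆ -10010,0-0010
  m21 ⊆ 01-101 [E]
  m29 ⊆ -11101,01-101
  m42 ⊆ 101010 [E]
  m50 ⊆ -10010,110--0,110-1-
  m51 ⊆ 110-1- [E]
  m52 ⊆ 110--0 [E]
  m54 ⊆ 110--0,110-1-
  m55 ⊆ 11-111,110-1-
  m63 ⊆ 11-111,1111-1
E = {0-0010, 001000, 01-101, 101010, 110--0, 110-1-}
Petrick residual → 11-111
Cover = a'c'd'ef' + a'b'cd'e'f' + a'bde'f + ab'cd'ef' + abdef + abc'f' + abc'e  |cover|=7

7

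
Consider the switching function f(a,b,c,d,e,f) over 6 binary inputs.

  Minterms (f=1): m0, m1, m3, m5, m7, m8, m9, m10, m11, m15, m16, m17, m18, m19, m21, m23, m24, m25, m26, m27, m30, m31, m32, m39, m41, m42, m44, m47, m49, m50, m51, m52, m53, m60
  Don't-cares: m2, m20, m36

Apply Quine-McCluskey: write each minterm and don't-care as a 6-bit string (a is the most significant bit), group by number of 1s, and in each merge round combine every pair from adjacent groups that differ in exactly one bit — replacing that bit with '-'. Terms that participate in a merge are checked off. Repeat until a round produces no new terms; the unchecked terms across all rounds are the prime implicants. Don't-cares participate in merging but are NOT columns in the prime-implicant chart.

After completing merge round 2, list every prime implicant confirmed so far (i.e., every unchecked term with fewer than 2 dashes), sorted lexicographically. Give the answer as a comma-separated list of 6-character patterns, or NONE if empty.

-00000, -01001, -01010, 100-00

Round 0: 000000✓ 000001✓ 000010✓ 000011✓ 000101✓ 000111✓ 001000✓ 001001✓ 001010✓ 001011✓ 001111✓ 010000✓ 010001✓ 010010✓ 010011✓ 010100✓ 010101✓ 010111✓ 011000✓ 011001✓ 011010✓ 011011✓ 011110✓ 011111✓ 100000✓ 100100✓ 100111✓ 101001✓ 101010✓ 101100✓ 101111✓ 110001✓ 110010✓ 110011✓ 110100✓ 110101✓ 111100✓
Round 1: -00000 -00111✓ -01001 -01010 -01111✓ -10001✓ -10010✓ -10011✓ -10100✓ -10101✓ 0-0000✓ 0-0001✓ 0-0010✓ 0-0011✓ 0-0101✓ 0-0111✓ 0-1000✓ 0-1001✓ 0-1010✓ 0-1011✓ 0-1111✓ 00-000✓ 00-001✓ 00-010✓ 00-011✓ 00-111✓ 000-01✓ 000-11✓ 0000-0✓ 0000-1✓ 00000-✓ 00001-✓ 0001-1✓ 001-11✓ 0010-0✓ 0010-1✓ 00100-✓ 00101-✓ 01-000✓ 01-001✓ 01-010✓ 01-011✓ 01-111✓ 010-00✓ 010-01✓ 010-11✓ 0100-0✓ 0100-1✓ 01000-✓ 01001-✓ 0101-1✓ 01010-✓ 011-10✓ 011-11✓ 0110-0✓ 0110-1✓ 01100-✓ 01101-✓ 01111-✓ 1-0100✓ 1-1100✓ 10-100✓ 10-111✓ 100-00 11-100✓ 110-01✓ 1100-1✓ 11001-✓ 11010-✓
Round 2: -0-111 -10-01 -100-1 -1001- -1010- 0--000✓ 0--001✓ 0--010✓ 0--011✓ 0--111✓ 0-0-01✓ 0-0-11✓ 0-00-0✓ 0-00-1✓ 0-000-✓ 0-001-✓ 0-01-1✓ 0-1-11✓ 0-10-0✓ 0-10-1✓ 0-100-✓ 0-101-✓ 00--11✓ 00-0-0✓ 00-0-1✓ 00-00-✓ 00-01-✓ 000--1✓ 0000--✓ 0010--✓ 01--11✓ 01-0-0✓ 01-0-1✓ 01-00-✓ 01-01-✓ 010--1✓ 010-0- 0100--✓ 011-1- 0110--✓ 1--100
Round 3: 0---11 0--0-0✓ 0--0-1✓ 0--00-✓ 0--01-✓ 0-0--1 0-00--✓ 0-10--✓ 00-0--✓ 01-0--✓
Round 4: 0--0--
PIs = {-0-111, -00000, -01001, -01010, -10-01, -100-1, -1001-, -1010-, 0---11, 0--0--, 0-0--1, 010-0-, 011-1-, 1--100, 100-00}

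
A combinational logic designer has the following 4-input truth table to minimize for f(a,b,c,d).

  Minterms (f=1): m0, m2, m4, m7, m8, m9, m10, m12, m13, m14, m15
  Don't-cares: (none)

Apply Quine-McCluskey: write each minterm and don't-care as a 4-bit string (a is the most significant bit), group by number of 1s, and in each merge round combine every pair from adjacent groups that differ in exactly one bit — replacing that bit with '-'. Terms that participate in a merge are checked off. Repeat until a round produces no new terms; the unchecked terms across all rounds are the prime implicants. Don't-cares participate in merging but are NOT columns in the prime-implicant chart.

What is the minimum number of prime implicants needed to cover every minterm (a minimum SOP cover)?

[col 0] 0000*, 0010*, 0100*, 0111*, 1000*, 1001*, 1010*, 1100*, 1101*, 1110*, 1111*
[col 1] -000*, -010*, -100*, -111, 0-00*, 00-0*, 1-00*, 1-01*, 1-10*, 10-0*, 100-*, 11-0*, 11-1*, 110-*, 111-*
[col 2] --00, -0-0, 1--0, 1-0-, 11--
Prime implicants: --00, -0-0, -111, 1--0, 1-0-, 11--
PI chart (minterm → PIs covering it):
  0 | --00,-0-0
  2 | -0-0  (sole → essential)
  4 | --00  (sole → essential)
  7 | -111  (sole → essential)
  8 | --00,-0-0,1--0,1-0-
  9 | 1-0-  (sole → essential)
  10 | -0-0,1--0
  12 | --00,1--0,1-0-,11--
  13 | 1-0-,11--
  14 | 1--0,11--
  15 | -111,11--
Essential prime implicants: --00, -0-0, -111, 1-0-
Petrick residual → 1--0
Minimum SOP uses 5 PIs: c'd' + b'd' + bcd + ad' + ac'

5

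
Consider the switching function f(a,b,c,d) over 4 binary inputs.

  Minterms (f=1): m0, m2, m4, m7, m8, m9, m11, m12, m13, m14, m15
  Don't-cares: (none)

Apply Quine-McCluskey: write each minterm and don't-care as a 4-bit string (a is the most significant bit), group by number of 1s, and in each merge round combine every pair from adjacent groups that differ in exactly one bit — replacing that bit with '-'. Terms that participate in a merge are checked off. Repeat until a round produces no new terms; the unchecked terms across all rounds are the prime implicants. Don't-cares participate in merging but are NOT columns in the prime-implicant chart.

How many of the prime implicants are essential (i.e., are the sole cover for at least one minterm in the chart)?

5

size-2^0 implicants → 0000(✓)  0010(✓)  0100(✓)  0111(✓)  1000(✓)  1001(✓)  1011(✓)  1100(✓)  1101(✓)  1110(✓)  1111(✓)
size-2^1 implicants → -000(✓)  -100(✓)  -111  0-00(✓)  00-0  1-00(✓)  1-01(✓)  1-11(✓)  10-1(✓)  100-(✓)  11-0(✓)  11-1(✓)  110-(✓)  111-(✓)
size-2^2 implicants → --00  1--1  1-0-  11--
Unchecked terms (primes): --00, -111, 00-0, 1--1, 1-0-, 11--
Minterm coverage:
  m0 ⊆ --00,00-0
  m2 ⊆ 00-0 [E]
  m4 ⊆ --00 [E]
  m7 ⊆ -111 [E]
  m8 ⊆ --00,1-0-
  m9 ⊆ 1--1,1-0-
  m11 ⊆ 1--1 [E]
  m12 ⊆ --00,1-0-,11--
  m13 ⊆ 1--1,1-0-,11--
  m14 ⊆ 11-- [E]
  m15 ⊆ -111,1--1,11--
E = {--00, -111, 00-0, 1--1, 11--}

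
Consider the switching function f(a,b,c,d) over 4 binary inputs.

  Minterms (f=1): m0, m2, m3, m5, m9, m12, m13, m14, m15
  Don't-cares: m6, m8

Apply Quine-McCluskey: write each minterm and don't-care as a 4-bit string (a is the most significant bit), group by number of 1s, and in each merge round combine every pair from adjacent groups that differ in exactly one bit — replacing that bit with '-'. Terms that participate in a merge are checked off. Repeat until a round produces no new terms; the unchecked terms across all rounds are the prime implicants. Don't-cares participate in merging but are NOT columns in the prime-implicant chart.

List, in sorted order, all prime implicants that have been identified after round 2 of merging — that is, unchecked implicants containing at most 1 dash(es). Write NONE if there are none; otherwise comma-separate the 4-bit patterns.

Round 0: 0000✓ 0010✓ 0011✓ 0101✓ 0110✓ 1000✓ 1001✓ 1100✓ 1101✓ 1110✓ 1111✓
Round 1: -000 -101 -110 0-10 00-0 001- 1-00✓ 1-01✓ 100-✓ 11-0✓ 11-1✓ 110-✓ 111-✓
Round 2: 1-0- 11--
PIs = {-000, -101, -110, 0-10, 00-0, 001-, 1-0-, 11--}

-000, -101, -110, 0-10, 00-0, 001-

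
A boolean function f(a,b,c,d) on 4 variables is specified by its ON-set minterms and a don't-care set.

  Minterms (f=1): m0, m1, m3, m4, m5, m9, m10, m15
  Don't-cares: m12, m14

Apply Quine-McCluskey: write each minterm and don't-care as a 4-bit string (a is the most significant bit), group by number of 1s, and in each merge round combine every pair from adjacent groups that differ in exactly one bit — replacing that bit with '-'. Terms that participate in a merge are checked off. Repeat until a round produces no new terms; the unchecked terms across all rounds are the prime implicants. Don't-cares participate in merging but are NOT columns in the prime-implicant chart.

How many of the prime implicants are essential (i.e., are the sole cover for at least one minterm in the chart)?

Round 0: 0000✓ 0001✓ 0011✓ 0100✓ 0101✓ 1001✓ 1010✓ 1100✓ 1110✓ 1111✓
Round 1: -001 -100 0-00✓ 0-01✓ 00-1 000-✓ 010-✓ 1-10 11-0 111-
Round 2: 0-0-
PIs = {-001, -100, 0-0-, 00-1, 1-10, 11-0, 111-}
Coverage chart:
  m0: 0-0- ←essential
  m1: -001,0-0-,00-1
  m3: 00-1 ←essential
  m4: -100,0-0-
  m5: 0-0- ←essential
  m9: -001 ←essential
  m10: 1-10 ←essential
  m15: 111- ←essential
Essential: -001, 0-0-, 00-1, 1-10, 111-

5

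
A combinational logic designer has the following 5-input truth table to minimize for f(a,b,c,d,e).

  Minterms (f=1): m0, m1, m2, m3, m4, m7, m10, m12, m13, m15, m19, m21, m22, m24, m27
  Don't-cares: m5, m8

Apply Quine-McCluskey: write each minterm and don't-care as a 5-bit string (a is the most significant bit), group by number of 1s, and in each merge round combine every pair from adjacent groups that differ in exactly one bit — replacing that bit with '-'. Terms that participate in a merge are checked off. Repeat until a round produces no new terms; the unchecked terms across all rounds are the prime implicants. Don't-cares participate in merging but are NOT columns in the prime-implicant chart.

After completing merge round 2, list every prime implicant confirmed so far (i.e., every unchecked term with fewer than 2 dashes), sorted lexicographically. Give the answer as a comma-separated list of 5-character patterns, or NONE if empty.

[col 0] 00000*, 00001*, 00010*, 00011*, 00100*, 00101*, 00111*, 01000*, 01010*, 01100*, 01101*, 01111*, 10011*, 10101*, 10110, 11000*, 11011*
[col 1] -0011, -0101, -1000, 0-000*, 0-010*, 0-100*, 0-101*, 0-111*, 00-00*, 00-01*, 00-11*, 000-0*, 000-1*, 0000-*, 0001-*, 001-1*, 0010-*, 01-00*, 010-0*, 011-1*, 0110-*, 1-011
[col 2] 0--00, 0-0-0, 0-1-1, 0-10-, 00--1, 00-0-, 000--
Prime implicants: -0011, -0101, -1000, 0--00, 0-0-0, 0-1-1, 0-10-, 00--1, 00-0-, 000--, 1-011, 10110

-0011, -0101, -1000, 1-011, 10110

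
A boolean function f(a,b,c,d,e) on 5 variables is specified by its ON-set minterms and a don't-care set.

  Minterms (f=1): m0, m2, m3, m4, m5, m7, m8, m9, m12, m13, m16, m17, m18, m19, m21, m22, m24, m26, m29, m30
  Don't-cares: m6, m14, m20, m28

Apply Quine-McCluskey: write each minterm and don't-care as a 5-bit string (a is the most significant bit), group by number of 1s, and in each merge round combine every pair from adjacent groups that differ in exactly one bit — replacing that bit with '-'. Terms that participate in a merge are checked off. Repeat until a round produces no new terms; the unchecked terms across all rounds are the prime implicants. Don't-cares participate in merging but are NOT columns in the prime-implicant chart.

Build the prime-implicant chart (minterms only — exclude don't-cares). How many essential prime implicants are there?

3

size-2^0 implicants → 00000(✓)  00010(✓)  00011(✓)  00100(✓)  00101(✓)  00110(✓)  00111(✓)  01000(✓)  01001(✓)  01100(✓)  01101(✓)  01110(✓)  10000(✓)  10001(✓)  10010(✓)  10011(✓)  10100(✓)  10101(✓)  10110(✓)  11000(✓)  11010(✓)  11100(✓)  11101(✓)  11110(✓)
size-2^1 implicants → -0000(✓)  -0010(✓)  -0011(✓)  -0100(✓)  -0101(✓)  -0110(✓)  -1000(✓)  -1100(✓)  -1101(✓)  -1110(✓)  0-000(✓)  0-100(✓)  0-101(✓)  0-110(✓)  00-00(✓)  00-10(✓)  00-11(✓)  000-0(✓)  0001-(✓)  001-0(✓)  001-1(✓)  0010-(✓)  0011-(✓)  01-00(✓)  01-01(✓)  0100-(✓)  011-0(✓)  0110-(✓)  1-000(✓)  1-010(✓)  1-100(✓)  1-101(✓)  1-110(✓)  10-00(✓)  10-01(✓)  10-10(✓)  100-0(✓)  100-1(✓)  1000-(✓)  1001-(✓)  101-0(✓)  1010-(✓)  11-00(✓)  11-10(✓)  110-0(✓)  111-0(✓)  1110-(✓)
size-2^2 implicants → --000(✓)  --100(✓)  --101(✓)  --110(✓)  -0-00(✓)  -0-10(✓)  -00-0(✓)  -001-  -01-0(✓)  -010-(✓)  -1-00(✓)  -11-0(✓)  -110-(✓)  0--00(✓)  0-1-0(✓)  0-10-(✓)  00--0(✓)  00-1-  001--  01-0-  1--00(✓)  1--10(✓)  1-0-0(✓)  1-1-0(✓)  1-10-(✓)  10--0(✓)  10-0-  100--  11--0(✓)
size-2^3 implicants → ---00  --1-0  --10-  -0--0  1---0
Unchecked terms (primes): ---00, --1-0, --10-, -0--0, -001-, 00-1-, 001--, 01-0-, 1---0, 10-0-, 100--
Minterm coverage:
  m0 ⊆ ---00,-0--0
  m2 ⊆ -0--0,-001-,00-1-
  m3 ⊆ -001-,00-1-
  m4 ⊆ ---00,--1-0,--10-,-0--0,001--
  m5 ⊆ --10-,001--
  m7 ⊆ 00-1-,001--
  m8 ⊆ ---00,01-0-
  m9 ⊆ 01-0- [E]
  m12 ⊆ ---00,--1-0,--10-,01-0-
  m13 ⊆ --10-,01-0-
  m16 ⊆ ---00,-0--0,1---0,10-0-,100--
  m17 ⊆ 10-0-,100--
  m18 ⊆ -0--0,-001-,1---0,100--
  m19 ⊆ -001-,100--
  m21 ⊆ --10-,10-0-
  m22 ⊆ --1-0,-0--0,1---0
  m24 ⊆ ---00,1---0
  m26 ⊆ 1---0 [E]
  m29 ⊆ --10- [E]
  m30 ⊆ --1-0,1---0
E = {--10-, 01-0-, 1---0}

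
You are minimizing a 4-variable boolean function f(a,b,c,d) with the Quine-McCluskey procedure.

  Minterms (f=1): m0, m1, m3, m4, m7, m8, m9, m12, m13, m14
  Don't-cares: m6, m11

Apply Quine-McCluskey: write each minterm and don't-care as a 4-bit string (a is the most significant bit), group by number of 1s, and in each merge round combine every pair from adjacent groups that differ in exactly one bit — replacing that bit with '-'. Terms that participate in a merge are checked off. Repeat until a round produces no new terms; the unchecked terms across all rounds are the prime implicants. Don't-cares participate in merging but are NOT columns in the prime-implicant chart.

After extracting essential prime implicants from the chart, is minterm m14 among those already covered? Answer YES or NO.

YES

size-2^0 implicants → 0000(✓)  0001(✓)  0011(✓)  0100(✓)  0110(✓)  0111(✓)  1000(✓)  1001(✓)  1011(✓)  1100(✓)  1101(✓)  1110(✓)
size-2^1 implicants → -000(✓)  -001(✓)  -011(✓)  -100(✓)  -110(✓)  0-00(✓)  0-11  00-1(✓)  000-(✓)  01-0(✓)  011-  1-00(✓)  1-01(✓)  10-1(✓)  100-(✓)  11-0(✓)  110-(✓)
size-2^2 implicants → --00  -0-1  -00-  -1-0  1-0-
Unchecked terms (primes): --00, -0-1, -00-, -1-0, 0-11, 011-, 1-0-
Minterm coverage:
  m0 ⊆ --00,-00-
  m1 ⊆ -0-1,-00-
  m3 ⊆ -0-1,0-11
  m4 ⊆ --00,-1-0
  m7 ⊆ 0-11,011-
  m8 ⊆ --00,-00-,1-0-
  m9 ⊆ -0-1,-00-,1-0-
  m12 ⊆ --00,-1-0,1-0-
  m13 ⊆ 1-0- [E]
  m14 ⊆ -1-0 [E]
E = {-1-0, 1-0-}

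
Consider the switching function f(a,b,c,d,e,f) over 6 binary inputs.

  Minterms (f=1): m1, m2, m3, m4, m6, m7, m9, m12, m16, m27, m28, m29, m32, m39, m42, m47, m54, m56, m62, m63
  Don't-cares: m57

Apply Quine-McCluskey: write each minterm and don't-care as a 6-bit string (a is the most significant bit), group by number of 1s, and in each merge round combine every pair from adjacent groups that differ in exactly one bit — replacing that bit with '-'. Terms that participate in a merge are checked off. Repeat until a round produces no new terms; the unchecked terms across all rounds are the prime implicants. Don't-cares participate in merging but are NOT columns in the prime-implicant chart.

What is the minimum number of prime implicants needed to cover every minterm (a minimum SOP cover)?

12

[col 0] 000001*, 000010*, 000011*, 000100*, 000110*, 000111*, 001001*, 001100*, 010000, 011011, 011100*, 011101*, 100000, 100111*, 101010, 101111*, 110110*, 111000*, 111001*, 111110*, 111111*
[col 1] -00111, 0-1100, 00-001, 00-100, 000-10*, 000-11*, 0000-1, 00001-*, 0001-0, 00011-*, 01110-, 1-1111, 10-111, 11-110, 11100-, 11111-
[col 2] 000-1-
Prime implicants: -00111, 0-1100, 00-001, 00-100, 000-1-, 0000-1, 0001-0, 010000, 011011, 01110-, 1-1111, 10-111, 100000, 101010, 11-110, 11100-, 11111-
PI chart (minterm → PIs covering it):
  1 | 00-001,0000-1
  2 | 000-1-  (sole → essential)
  3 | 000-1-,0000-1
  4 | 00-100,0001-0
  6 | 000-1-,0001-0
  7 | -00111,000-1-
  9 | 00-001  (sole → essential)
  12 | 0-1100,00-100
  16 | 010000  (sole → essential)
  27 | 011011  (sole → essential)
  28 | 0-1100,01110-
  29 | 01110-  (sole → essential)
  32 | 100000  (sole → essential)
  39 | -00111,10-111
  42 | 101010  (sole → essential)
  47 | 1-1111,10-111
  54 | 11-110  (sole → essential)
  56 | 11100-  (sole → essential)
  62 | 11-110,11111-
  63 | 1-1111,11111-
Essential prime implicants: 00-001, 000-1-, 010000, 011011, 01110-, 100000, 101010, 11-110, 11100-
Petrick residual → -00111, 00-100, 1-1111
Minimum SOP uses 12 PIs: b'c'def + a'b'd'e'f + a'b'de'f' + a'b'c'e + a'bc'd'e'f' + a'bcd'ef + a'bcde' + acdef + ab'c'd'e'f' + ab'cd'ef' + abdef' + abcd'e'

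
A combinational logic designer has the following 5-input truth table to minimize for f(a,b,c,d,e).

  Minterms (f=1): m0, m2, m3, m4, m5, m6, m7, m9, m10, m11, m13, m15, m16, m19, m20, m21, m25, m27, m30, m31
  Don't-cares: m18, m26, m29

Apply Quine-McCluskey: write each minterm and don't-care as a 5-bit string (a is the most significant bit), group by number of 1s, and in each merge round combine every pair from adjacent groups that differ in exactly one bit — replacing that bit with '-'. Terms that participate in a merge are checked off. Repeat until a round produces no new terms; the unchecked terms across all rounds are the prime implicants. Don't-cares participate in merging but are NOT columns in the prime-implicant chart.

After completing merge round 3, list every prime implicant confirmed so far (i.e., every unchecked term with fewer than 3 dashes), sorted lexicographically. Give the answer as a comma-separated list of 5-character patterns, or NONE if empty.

--101, -0-00, -00-0, -010-, 0--11, 0-1-1, 00--0, 00-1-, 001--, 11-1-

size-2^0 implicants → 00000(✓)  00010(✓)  00011(✓)  00100(✓)  00101(✓)  00110(✓)  00111(✓)  01001(✓)  01010(✓)  01011(✓)  01101(✓)  01111(✓)  10000(✓)  10010(✓)  10011(✓)  10100(✓)  10101(✓)  11001(✓)  11010(✓)  11011(✓)  11101(✓)  11110(✓)  11111(✓)
size-2^1 implicants → -0000(✓)  -0010(✓)  -0011(✓)  -0100(✓)  -0101(✓)  -1001(✓)  -1010(✓)  -1011(✓)  -1101(✓)  -1111(✓)  0-010(✓)  0-011(✓)  0-101(✓)  0-111(✓)  00-00(✓)  00-10(✓)  00-11(✓)  000-0(✓)  0001-(✓)  001-0(✓)  001-1(✓)  0010-(✓)  0011-(✓)  01-01(✓)  01-11(✓)  010-1(✓)  0101-(✓)  011-1(✓)  1-010(✓)  1-011(✓)  1-101(✓)  10-00(✓)  100-0(✓)  1001-(✓)  1010-(✓)  11-01(✓)  11-10(✓)  11-11(✓)  110-1(✓)  1101-(✓)  111-1(✓)  1111-(✓)
size-2^2 implicants → --010(✓)  --011(✓)  --101  -0-00  -00-0  -001-(✓)  -010-  -1-01(✓)  -1-11(✓)  -10-1(✓)  -101-(✓)  -11-1(✓)  0--11  0-01-(✓)  0-1-1  00--0  00-1-  001--  01--1(✓)  1-01-(✓)  11--1(✓)  11-1-
size-2^3 implicants → --01-  -1--1
Unchecked terms (primes): --01-, --101, -0-00, -00-0, -010-, -1--1, 0--11, 0-1-1, 00--0, 00-1-, 001--, 11-1-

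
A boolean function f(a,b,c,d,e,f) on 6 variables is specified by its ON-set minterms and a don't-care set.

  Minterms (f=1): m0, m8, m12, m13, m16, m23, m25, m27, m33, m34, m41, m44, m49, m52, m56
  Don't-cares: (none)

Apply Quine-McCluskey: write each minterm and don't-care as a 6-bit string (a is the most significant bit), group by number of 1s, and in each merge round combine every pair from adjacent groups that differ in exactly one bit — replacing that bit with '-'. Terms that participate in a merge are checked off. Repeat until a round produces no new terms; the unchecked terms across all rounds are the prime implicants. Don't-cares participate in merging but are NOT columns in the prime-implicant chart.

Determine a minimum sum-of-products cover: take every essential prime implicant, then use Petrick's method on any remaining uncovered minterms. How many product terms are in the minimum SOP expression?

size-2^0 implicants → 000000(✓)  001000(✓)  001100(✓)  001101(✓)  010000(✓)  010111  011001(✓)  011011(✓)  100001(✓)  100010  101001(✓)  101100(✓)  110001(✓)  110100  111000
size-2^1 implicants → -01100  0-0000  00-000  001-00  00110-  0110-1  1-0001  10-001
Unchecked terms (primes): -01100, 0-0000, 00-000, 001-00, 00110-, 010111, 0110-1, 1-0001, 10-001, 100010, 110100, 111000
Minterm coverage:
  m0 ⊆ 0-0000,00-000
  m8 ⊆ 00-000,001-00
  m12 ⊆ -01100,001-00,00110-
  m13 ⊆ 00110- [E]
  m16 ⊆ 0-0000 [E]
  m23 ⊆ 010111 [E]
  m25 ⊆ 0110-1 [E]
  m27 ⊆ 0110-1 [E]
  m33 ⊆ 1-0001,10-001
  m34 ⊆ 100010 [E]
  m41 ⊆ 10-001 [E]
  m44 ⊆ -01100 [E]
  m49 ⊆ 1-0001 [E]
  m52 ⊆ 110100 [E]
  m56 ⊆ 111000 [E]
E = {-01100, 0-0000, 00110-, 010111, 0110-1, 1-0001, 10-001, 100010, 110100, 111000}
Petrick residual → 00-000
Cover = b'cde'f' + a'c'd'e'f' + a'b'd'e'f' + a'b'cde' + a'bc'def + a'bcd'f + ac'd'e'f + ab'd'e'f + ab'c'd'ef' + abc'de'f' + abcd'e'f'  |cover|=11

11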